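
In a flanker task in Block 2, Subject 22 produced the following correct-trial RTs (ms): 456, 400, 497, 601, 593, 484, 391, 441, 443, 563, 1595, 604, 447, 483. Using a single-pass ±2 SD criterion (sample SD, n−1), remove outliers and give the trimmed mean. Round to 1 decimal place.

n = 14, ΣRT = 7998, M = 571.286
Σ(x−M)² = 1195426.86; s = √(1195426.86/13) = 303.242
Cutoffs: 571.286 ± 2·303.242 → [-35.2, 1177.8]
Outside: 1595 → excluded.
Retained (n=13): Σ = 6403, mean = 6403/13 = 492.538

492.5 ms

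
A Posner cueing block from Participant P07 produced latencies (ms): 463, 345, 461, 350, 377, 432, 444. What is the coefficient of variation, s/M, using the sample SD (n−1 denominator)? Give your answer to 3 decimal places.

n = 7, Σ = 2872, M = 410.2857
Σ(x−M)² = 15963.429; s = √(15963.429/6) = 51.5807
CV = 51.5807 / 410.2857 = 0.12572

0.126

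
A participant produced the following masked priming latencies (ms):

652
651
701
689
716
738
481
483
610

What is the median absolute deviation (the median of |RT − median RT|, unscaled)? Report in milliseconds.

Sorted: 481, 483, 610, 651, 652, 689, 701, 716, 738 → median = 652
|x − 652|: 0, 1, 49, 37, 64, 86, 171, 169, 42
Sorted deviations: 0, 1, 37, 42, 49, 64, 86, 169, 171 → MAD = 49

49 ms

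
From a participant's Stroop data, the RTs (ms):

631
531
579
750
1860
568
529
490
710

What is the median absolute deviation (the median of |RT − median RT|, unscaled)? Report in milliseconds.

52 ms

Sorted: 490, 529, 531, 568, 579, 631, 710, 750, 1860 → median = 579
|x − 579|: 52, 48, 0, 171, 1281, 11, 50, 89, 131
Sorted deviations: 0, 11, 48, 50, 52, 89, 131, 171, 1281 → MAD = 52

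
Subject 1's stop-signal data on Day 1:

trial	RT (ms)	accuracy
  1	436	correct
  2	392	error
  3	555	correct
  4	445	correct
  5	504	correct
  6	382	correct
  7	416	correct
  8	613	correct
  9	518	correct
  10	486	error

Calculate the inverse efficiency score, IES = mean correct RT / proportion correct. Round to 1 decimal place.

Correct trials (n=8): 436, 555, 445, 504, 382, 416, 613, 518
Mean correct RT = 3869/8 = 483.6250 ms
Proportion correct = 8/10
IES = 483.6250 / (8/10) = 604.531 ms

604.5 ms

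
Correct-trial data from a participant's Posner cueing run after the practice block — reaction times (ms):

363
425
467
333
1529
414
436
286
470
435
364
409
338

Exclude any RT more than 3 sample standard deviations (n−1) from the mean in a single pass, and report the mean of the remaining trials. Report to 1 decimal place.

395.0 ms

n = 13, ΣRT = 6269, M = 482.231
Σ(x−M)² = 1223542.31; s = √(1223542.31/12) = 319.315
Cutoffs: 482.231 ± 3·319.315 → [-475.7, 1440.2]
Outside: 1529 → excluded.
Retained (n=12): Σ = 4740, mean = 4740/12 = 395.000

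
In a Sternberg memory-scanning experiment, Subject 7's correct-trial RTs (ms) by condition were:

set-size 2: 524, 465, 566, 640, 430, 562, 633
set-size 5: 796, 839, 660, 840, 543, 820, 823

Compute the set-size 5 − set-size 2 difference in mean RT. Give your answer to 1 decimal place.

M(set-size 2) = 3820/7 = 545.714
M(set-size 5) = 5321/7 = 760.143
Difference = 760.143 − 545.714 = 214.429 ms

214.4 ms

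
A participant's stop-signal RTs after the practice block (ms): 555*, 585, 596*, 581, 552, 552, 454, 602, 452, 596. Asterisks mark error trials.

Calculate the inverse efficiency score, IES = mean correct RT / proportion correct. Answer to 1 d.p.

683.4 ms

Correct trials (n=8): 585, 581, 552, 552, 454, 602, 452, 596
Mean correct RT = 4374/8 = 546.7500 ms
Proportion correct = 8/10
IES = 546.7500 / (8/10) = 683.438 ms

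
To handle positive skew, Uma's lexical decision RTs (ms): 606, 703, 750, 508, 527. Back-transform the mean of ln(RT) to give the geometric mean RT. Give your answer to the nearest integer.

612 ms

ln(RT): 6.4069, 6.5554, 6.6201, 6.2305, 6.2672
Mean ln(RT) = 32.0800/5 = 6.41600
Geometric mean = exp(6.41600) = 611.55 ms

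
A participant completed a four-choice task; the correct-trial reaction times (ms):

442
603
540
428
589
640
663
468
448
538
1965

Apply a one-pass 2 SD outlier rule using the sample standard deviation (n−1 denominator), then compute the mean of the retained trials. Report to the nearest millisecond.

n = 11, ΣRT = 7324, M = 665.818
Σ(x−M)² = 1923791.64; s = √(1923791.64/10) = 438.610
Cutoffs: 665.818 ± 2·438.610 → [-211.4, 1543.0]
Outside: 1965 → excluded.
Retained (n=10): Σ = 5359, mean = 5359/10 = 535.900

536 ms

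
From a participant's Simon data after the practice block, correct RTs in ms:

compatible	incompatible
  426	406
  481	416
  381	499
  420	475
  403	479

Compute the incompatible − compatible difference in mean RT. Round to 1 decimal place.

M(compatible) = 2111/5 = 422.200
M(incompatible) = 2275/5 = 455.000
Difference = 455.000 − 422.200 = 32.800 ms

32.8 ms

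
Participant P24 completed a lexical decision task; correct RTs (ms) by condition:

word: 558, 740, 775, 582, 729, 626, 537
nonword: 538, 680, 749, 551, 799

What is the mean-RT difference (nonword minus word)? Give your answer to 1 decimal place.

M(word) = 4547/7 = 649.571
M(nonword) = 3317/5 = 663.400
Difference = 663.400 − 649.571 = 13.829 ms

13.8 ms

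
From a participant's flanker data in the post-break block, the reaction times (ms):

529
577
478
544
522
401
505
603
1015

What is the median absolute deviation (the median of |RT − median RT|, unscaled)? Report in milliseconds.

Sorted: 401, 478, 505, 522, 529, 544, 577, 603, 1015 → median = 529
|x − 529|: 0, 48, 51, 15, 7, 128, 24, 74, 486
Sorted deviations: 0, 7, 15, 24, 48, 51, 74, 128, 486 → MAD = 48

48 ms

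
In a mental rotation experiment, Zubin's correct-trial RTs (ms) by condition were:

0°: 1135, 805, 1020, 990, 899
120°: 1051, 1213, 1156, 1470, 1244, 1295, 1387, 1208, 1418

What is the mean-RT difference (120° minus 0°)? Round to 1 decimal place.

M(0°) = 4849/5 = 969.800
M(120°) = 11442/9 = 1271.333
Difference = 1271.333 − 969.800 = 301.533 ms

301.5 ms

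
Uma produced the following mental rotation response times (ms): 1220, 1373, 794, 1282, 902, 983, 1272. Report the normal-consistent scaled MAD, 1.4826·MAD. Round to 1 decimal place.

226.8 ms

Sorted: 794, 902, 983, 1220, 1272, 1282, 1373 → median = 1220
|x − 1220| sorted: 0, 52, 62, 153, 237, 318, 426 → MAD = 153
Robust SD ≈ 1.4826 × 153 = 226.838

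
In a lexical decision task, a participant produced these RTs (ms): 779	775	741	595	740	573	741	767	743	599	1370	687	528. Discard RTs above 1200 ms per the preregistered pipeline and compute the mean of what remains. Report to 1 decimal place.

689.0 ms

Excluded: 1370
Retained (n=12): Σ = 8268
Mean = 8268/12 = 689.0000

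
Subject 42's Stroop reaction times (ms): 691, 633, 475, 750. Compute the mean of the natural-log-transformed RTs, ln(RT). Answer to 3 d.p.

ln(RT): 6.5381, 6.4505, 6.1633, 6.6201
Σ ln(RT) = 25.7720
Mean = 25.7720/4 = 6.44300

6.443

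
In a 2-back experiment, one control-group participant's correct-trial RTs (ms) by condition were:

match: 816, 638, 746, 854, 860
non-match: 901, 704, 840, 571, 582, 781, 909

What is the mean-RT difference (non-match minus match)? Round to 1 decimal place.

M(match) = 3914/5 = 782.800
M(non-match) = 5288/7 = 755.429
Difference = 755.429 − 782.800 = -27.371 ms

-27.4 ms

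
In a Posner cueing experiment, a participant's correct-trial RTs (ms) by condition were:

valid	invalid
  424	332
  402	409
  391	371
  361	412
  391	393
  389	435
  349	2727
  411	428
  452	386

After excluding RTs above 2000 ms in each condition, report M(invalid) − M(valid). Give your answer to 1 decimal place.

-0.9 ms

invalid: exclude 2727
M(valid) = 3570/9 = 396.667
M(invalid) = 3166/8 = 395.750
Difference = 395.750 − 396.667 = -0.917 ms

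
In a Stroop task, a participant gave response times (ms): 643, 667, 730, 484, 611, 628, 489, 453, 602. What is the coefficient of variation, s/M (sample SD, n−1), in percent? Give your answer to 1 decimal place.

n = 9, Σ = 5307, M = 589.6667
Σ(x−M)² = 70572.000; s = √(70572.000/8) = 93.9228
CV = 93.9228 / 589.6667 = 0.15928 = 15.928%

15.9%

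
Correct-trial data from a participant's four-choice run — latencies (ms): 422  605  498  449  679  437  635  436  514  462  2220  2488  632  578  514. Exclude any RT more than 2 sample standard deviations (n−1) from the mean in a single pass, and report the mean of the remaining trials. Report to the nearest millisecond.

528 ms

n = 15, ΣRT = 11569, M = 771.267
Σ(x−M)² = 5910148.93; s = √(5910148.93/14) = 649.733
Cutoffs: 771.267 ± 2·649.733 → [-528.2, 2070.7]
Outside: 2220, 2488 → excluded.
Retained (n=13): Σ = 6861, mean = 6861/13 = 527.769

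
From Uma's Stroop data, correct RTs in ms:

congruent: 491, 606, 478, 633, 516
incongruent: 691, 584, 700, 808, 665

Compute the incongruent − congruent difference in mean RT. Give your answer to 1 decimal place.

M(congruent) = 2724/5 = 544.800
M(incongruent) = 3448/5 = 689.600
Difference = 689.600 − 544.800 = 144.800 ms

144.8 ms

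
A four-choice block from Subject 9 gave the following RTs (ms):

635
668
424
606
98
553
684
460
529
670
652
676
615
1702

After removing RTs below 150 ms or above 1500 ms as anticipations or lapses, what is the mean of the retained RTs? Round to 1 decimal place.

Excluded: 98, 1702
Retained (n=12): Σ = 7172
Mean = 7172/12 = 597.6667

597.7 ms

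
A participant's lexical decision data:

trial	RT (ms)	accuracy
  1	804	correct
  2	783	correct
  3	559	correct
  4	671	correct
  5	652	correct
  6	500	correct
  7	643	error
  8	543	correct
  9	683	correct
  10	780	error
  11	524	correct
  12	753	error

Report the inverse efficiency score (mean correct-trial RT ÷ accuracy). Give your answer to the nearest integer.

Correct trials (n=9): 804, 783, 559, 671, 652, 500, 543, 683, 524
Mean correct RT = 5719/9 = 635.4444 ms
Proportion correct = 9/12
IES = 635.4444 / (9/12) = 847.259 ms

847 ms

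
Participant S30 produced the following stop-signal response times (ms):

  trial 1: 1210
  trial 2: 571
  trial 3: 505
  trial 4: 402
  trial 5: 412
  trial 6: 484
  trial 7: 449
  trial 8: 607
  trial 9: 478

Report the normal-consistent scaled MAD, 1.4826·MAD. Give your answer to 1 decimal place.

106.7 ms

Sorted: 402, 412, 449, 478, 484, 505, 571, 607, 1210 → median = 484
|x − 484| sorted: 0, 6, 21, 35, 72, 82, 87, 123, 726 → MAD = 72
Robust SD ≈ 1.4826 × 72 = 106.747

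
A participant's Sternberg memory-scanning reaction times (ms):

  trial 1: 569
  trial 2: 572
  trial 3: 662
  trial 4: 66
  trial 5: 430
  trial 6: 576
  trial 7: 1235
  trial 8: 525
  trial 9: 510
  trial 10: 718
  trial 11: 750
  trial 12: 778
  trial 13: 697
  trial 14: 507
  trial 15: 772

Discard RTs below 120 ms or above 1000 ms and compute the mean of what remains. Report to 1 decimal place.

620.5 ms

Excluded: 66, 1235
Retained (n=13): Σ = 8066
Mean = 8066/13 = 620.4615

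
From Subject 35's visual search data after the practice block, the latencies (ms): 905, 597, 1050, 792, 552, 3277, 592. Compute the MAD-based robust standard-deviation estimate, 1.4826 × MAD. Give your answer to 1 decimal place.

296.5 ms

Sorted: 552, 592, 597, 792, 905, 1050, 3277 → median = 792
|x − 792| sorted: 0, 113, 195, 200, 240, 258, 2485 → MAD = 200
Robust SD ≈ 1.4826 × 200 = 296.520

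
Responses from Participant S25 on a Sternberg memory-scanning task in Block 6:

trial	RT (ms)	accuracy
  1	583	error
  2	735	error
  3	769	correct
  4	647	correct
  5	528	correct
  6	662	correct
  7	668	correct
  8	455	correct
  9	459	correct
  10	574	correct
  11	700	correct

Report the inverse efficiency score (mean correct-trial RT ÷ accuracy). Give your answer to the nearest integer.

742 ms

Correct trials (n=9): 769, 647, 528, 662, 668, 455, 459, 574, 700
Mean correct RT = 5462/9 = 606.8889 ms
Proportion correct = 9/11
IES = 606.8889 / (9/11) = 741.753 ms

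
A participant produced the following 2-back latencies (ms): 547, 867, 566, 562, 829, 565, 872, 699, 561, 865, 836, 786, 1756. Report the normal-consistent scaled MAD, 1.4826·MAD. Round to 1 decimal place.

129.0 ms

Sorted: 547, 561, 562, 565, 566, 699, 786, 829, 836, 865, 867, 872, 1756 → median = 786
|x − 786| sorted: 0, 43, 50, 79, 81, 86, 87, 220, 221, 224, 225, 239, 970 → MAD = 87
Robust SD ≈ 1.4826 × 87 = 128.986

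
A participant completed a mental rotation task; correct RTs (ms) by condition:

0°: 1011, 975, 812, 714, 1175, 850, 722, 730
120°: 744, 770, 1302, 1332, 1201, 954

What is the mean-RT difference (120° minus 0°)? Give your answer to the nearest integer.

177 ms

M(0°) = 6989/8 = 873.625
M(120°) = 6303/6 = 1050.500
Difference = 1050.500 − 873.625 = 176.875 ms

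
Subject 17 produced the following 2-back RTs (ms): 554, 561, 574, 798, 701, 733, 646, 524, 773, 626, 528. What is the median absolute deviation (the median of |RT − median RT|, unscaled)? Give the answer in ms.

75 ms

Sorted: 524, 528, 554, 561, 574, 626, 646, 701, 733, 773, 798 → median = 626
|x − 626|: 72, 65, 52, 172, 75, 107, 20, 102, 147, 0, 98
Sorted deviations: 0, 20, 52, 65, 72, 75, 98, 102, 107, 147, 172 → MAD = 75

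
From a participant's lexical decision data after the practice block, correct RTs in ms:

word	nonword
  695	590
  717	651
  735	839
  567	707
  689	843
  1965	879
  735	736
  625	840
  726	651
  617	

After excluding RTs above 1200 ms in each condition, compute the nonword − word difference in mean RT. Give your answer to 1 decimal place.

70.0 ms

word: exclude 1965
M(word) = 6106/9 = 678.444
M(nonword) = 6736/9 = 748.444
Difference = 748.444 − 678.444 = 70.000 ms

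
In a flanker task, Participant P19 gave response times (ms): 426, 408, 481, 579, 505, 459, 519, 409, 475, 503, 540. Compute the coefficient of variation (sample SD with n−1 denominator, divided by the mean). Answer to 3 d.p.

n = 11, Σ = 5304, M = 482.1818
Σ(x−M)² = 29631.636; s = √(29631.636/10) = 54.4349
CV = 54.4349 / 482.1818 = 0.11289

0.113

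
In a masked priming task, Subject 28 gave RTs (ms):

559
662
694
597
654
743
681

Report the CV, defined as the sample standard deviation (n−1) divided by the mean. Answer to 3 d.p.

0.094

n = 7, Σ = 4590, M = 655.7143
Σ(x−M)² = 22567.429; s = √(22567.429/6) = 61.3289
CV = 61.3289 / 655.7143 = 0.09353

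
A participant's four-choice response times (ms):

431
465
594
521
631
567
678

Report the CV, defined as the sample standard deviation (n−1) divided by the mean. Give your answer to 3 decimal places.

0.160

n = 7, Σ = 3887, M = 555.2857
Σ(x−M)² = 47201.429; s = √(47201.429/6) = 88.6956
CV = 88.6956 / 555.2857 = 0.15973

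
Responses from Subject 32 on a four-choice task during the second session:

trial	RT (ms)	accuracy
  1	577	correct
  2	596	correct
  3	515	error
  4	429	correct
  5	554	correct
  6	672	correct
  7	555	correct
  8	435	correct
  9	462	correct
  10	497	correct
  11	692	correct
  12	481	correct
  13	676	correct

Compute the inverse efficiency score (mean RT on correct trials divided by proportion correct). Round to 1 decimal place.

598.2 ms

Correct trials (n=12): 577, 596, 429, 554, 672, 555, 435, 462, 497, 692, 481, 676
Mean correct RT = 6626/12 = 552.1667 ms
Proportion correct = 12/13
IES = 552.1667 / (12/13) = 598.181 ms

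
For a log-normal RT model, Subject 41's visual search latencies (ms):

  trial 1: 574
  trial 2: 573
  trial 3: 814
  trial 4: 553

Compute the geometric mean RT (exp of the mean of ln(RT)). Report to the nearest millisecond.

620 ms

ln(RT): 6.3526, 6.3509, 6.7020, 6.3154
Mean ln(RT) = 25.7208/4 = 6.43021
Geometric mean = exp(6.43021) = 620.30 ms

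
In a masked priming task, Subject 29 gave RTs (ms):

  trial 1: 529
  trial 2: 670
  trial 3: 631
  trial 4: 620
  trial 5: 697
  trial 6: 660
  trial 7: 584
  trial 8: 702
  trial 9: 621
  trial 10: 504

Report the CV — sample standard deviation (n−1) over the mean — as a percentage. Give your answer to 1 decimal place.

n = 10, Σ = 6218, M = 621.8000
Σ(x−M)² = 39875.600; s = √(39875.600/9) = 66.5629
CV = 66.5629 / 621.8000 = 0.10705 = 10.705%

10.7%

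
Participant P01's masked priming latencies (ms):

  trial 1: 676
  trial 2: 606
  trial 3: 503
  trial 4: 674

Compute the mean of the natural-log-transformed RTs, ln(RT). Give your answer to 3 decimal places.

ln(RT): 6.5162, 6.4069, 6.2206, 6.5132
Σ ln(RT) = 25.6569
Mean = 25.6569/4 = 6.41422

6.414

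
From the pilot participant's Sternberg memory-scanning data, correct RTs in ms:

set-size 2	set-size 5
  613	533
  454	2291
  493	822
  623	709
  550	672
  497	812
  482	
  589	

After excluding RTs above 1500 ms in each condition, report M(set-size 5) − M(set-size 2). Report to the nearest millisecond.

set-size 5: exclude 2291
M(set-size 2) = 4301/8 = 537.625
M(set-size 5) = 3548/5 = 709.600
Difference = 709.600 − 537.625 = 171.975 ms

172 ms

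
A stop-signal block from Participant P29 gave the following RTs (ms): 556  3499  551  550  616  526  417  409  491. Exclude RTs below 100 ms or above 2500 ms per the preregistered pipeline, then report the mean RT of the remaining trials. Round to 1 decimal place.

514.5 ms

Excluded: 3499
Retained (n=8): Σ = 4116
Mean = 4116/8 = 514.5000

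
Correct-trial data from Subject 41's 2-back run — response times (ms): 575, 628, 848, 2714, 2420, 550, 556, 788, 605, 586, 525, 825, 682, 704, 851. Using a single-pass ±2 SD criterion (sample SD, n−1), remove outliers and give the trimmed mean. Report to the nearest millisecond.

671 ms

n = 15, ΣRT = 13857, M = 923.800
Σ(x−M)² = 6448404.40; s = √(6448404.40/14) = 678.675
Cutoffs: 923.800 ± 2·678.675 → [-433.6, 2281.2]
Outside: 2420, 2714 → excluded.
Retained (n=13): Σ = 8723, mean = 8723/13 = 671.000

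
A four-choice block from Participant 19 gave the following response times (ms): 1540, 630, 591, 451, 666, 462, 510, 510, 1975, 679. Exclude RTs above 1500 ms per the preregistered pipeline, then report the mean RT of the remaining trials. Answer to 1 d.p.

Excluded: 1540, 1975
Retained (n=8): Σ = 4499
Mean = 4499/8 = 562.3750

562.4 ms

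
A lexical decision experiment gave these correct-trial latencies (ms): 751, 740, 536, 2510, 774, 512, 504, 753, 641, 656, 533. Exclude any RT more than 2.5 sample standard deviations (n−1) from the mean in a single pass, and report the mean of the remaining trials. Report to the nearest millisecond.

640 ms

n = 11, ΣRT = 8910, M = 810.000
Σ(x−M)² = 3289448.00; s = √(3289448.00/10) = 573.537
Cutoffs: 810.000 ± 2.5·573.537 → [-623.8, 2243.8]
Outside: 2510 → excluded.
Retained (n=10): Σ = 6400, mean = 6400/10 = 640.000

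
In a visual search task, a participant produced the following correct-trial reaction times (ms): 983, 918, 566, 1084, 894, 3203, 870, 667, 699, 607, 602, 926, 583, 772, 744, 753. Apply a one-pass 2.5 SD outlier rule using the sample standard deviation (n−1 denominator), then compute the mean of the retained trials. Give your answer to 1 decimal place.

n = 16, ΣRT = 14871, M = 929.438
Σ(x−M)² = 5876341.94; s = √(5876341.94/15) = 625.904
Cutoffs: 929.438 ± 2.5·625.904 → [-635.3, 2494.2]
Outside: 3203 → excluded.
Retained (n=15): Σ = 11668, mean = 11668/15 = 777.867

777.9 ms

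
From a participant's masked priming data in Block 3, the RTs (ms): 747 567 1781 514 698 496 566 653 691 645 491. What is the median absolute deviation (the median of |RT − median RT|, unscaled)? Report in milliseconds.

Sorted: 491, 496, 514, 566, 567, 645, 653, 691, 698, 747, 1781 → median = 645
|x − 645|: 102, 78, 1136, 131, 53, 149, 79, 8, 46, 0, 154
Sorted deviations: 0, 8, 46, 53, 78, 79, 102, 131, 149, 154, 1136 → MAD = 79

79 ms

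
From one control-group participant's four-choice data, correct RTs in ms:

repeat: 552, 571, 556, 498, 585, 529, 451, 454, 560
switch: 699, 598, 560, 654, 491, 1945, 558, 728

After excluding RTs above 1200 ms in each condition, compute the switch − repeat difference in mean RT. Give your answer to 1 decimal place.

84.1 ms

switch: exclude 1945
M(repeat) = 4756/9 = 528.444
M(switch) = 4288/7 = 612.571
Difference = 612.571 − 528.444 = 84.127 ms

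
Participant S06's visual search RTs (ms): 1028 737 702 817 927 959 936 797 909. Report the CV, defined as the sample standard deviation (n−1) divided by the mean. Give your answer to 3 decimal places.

n = 9, Σ = 7812, M = 868.0000
Σ(x−M)² = 96026.000; s = √(96026.000/8) = 109.5593
CV = 109.5593 / 868.0000 = 0.12622

0.126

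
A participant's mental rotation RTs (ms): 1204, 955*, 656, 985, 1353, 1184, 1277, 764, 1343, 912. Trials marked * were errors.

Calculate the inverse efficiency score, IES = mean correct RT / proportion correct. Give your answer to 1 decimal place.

1194.8 ms

Correct trials (n=9): 1204, 656, 985, 1353, 1184, 1277, 764, 1343, 912
Mean correct RT = 9678/9 = 1075.3333 ms
Proportion correct = 9/10
IES = 1075.3333 / (9/10) = 1194.815 ms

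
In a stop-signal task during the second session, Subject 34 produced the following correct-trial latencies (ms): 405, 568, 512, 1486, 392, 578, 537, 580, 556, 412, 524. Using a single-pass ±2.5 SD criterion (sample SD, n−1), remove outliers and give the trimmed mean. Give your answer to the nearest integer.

n = 11, ΣRT = 6550, M = 595.455
Σ(x−M)² = 922734.73; s = √(922734.73/10) = 303.765
Cutoffs: 595.455 ± 2.5·303.765 → [-164.0, 1354.9]
Outside: 1486 → excluded.
Retained (n=10): Σ = 5064, mean = 5064/10 = 506.400

506 ms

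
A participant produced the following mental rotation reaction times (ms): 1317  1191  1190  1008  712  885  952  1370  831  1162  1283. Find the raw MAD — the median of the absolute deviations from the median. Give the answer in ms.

155 ms

Sorted: 712, 831, 885, 952, 1008, 1162, 1190, 1191, 1283, 1317, 1370 → median = 1162
|x − 1162|: 155, 29, 28, 154, 450, 277, 210, 208, 331, 0, 121
Sorted deviations: 0, 28, 29, 121, 154, 155, 208, 210, 277, 331, 450 → MAD = 155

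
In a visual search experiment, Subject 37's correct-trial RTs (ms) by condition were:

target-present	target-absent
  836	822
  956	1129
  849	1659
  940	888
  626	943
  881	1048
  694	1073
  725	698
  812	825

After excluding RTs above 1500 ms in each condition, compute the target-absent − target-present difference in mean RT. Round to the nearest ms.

target-absent: exclude 1659
M(target-present) = 7319/9 = 813.222
M(target-absent) = 7426/8 = 928.250
Difference = 928.250 − 813.222 = 115.028 ms

115 ms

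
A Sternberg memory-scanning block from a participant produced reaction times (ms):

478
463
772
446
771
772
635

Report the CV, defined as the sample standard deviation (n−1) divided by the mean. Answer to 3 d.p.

n = 7, Σ = 4337, M = 619.5714
Σ(x−M)² = 144321.714; s = √(144321.714/6) = 155.0923
CV = 155.0923 / 619.5714 = 0.25032

0.250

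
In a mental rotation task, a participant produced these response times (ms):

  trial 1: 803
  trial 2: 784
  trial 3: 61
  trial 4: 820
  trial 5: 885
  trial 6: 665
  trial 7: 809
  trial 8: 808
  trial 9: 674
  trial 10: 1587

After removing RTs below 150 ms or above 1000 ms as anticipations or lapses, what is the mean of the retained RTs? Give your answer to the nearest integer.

781 ms

Excluded: 61, 1587
Retained (n=8): Σ = 6248
Mean = 6248/8 = 781.0000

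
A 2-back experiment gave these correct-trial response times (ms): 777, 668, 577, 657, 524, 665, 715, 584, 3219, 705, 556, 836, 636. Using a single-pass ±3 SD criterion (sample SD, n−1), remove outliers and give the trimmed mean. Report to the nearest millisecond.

658 ms

n = 13, ΣRT = 11119, M = 855.308
Σ(x−M)² = 6144960.77; s = √(6144960.77/12) = 715.598
Cutoffs: 855.308 ± 3·715.598 → [-1291.5, 3002.1]
Outside: 3219 → excluded.
Retained (n=12): Σ = 7900, mean = 7900/12 = 658.333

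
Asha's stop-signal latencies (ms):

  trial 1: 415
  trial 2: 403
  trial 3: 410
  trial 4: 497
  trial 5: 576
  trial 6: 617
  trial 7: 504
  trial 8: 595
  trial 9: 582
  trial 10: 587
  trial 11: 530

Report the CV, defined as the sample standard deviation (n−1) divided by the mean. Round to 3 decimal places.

0.154

n = 11, Σ = 5716, M = 519.6364
Σ(x−M)² = 64200.545; s = √(64200.545/10) = 80.1252
CV = 80.1252 / 519.6364 = 0.15419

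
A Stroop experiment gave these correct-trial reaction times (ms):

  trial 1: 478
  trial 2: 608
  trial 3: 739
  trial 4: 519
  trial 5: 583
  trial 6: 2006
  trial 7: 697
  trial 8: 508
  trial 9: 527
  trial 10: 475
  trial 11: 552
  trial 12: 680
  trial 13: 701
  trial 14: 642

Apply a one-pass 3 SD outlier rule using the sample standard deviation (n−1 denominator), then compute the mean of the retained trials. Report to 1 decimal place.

593.0 ms

n = 14, ΣRT = 9715, M = 693.929
Σ(x−M)² = 1953934.93; s = √(1953934.93/13) = 387.689
Cutoffs: 693.929 ± 3·387.689 → [-469.1, 1857.0]
Outside: 2006 → excluded.
Retained (n=13): Σ = 7709, mean = 7709/13 = 593.000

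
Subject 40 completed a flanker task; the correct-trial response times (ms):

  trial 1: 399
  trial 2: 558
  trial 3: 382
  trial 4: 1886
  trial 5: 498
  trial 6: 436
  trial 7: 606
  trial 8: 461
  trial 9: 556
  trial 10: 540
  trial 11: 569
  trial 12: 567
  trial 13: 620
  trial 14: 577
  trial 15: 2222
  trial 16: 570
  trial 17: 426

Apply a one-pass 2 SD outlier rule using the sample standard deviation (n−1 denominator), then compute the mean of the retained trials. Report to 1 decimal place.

517.7 ms

n = 17, ΣRT = 11873, M = 698.412
Σ(x−M)² = 4306074.12; s = √(4306074.12/16) = 518.777
Cutoffs: 698.412 ± 2·518.777 → [-339.1, 1736.0]
Outside: 1886, 2222 → excluded.
Retained (n=15): Σ = 7765, mean = 7765/15 = 517.667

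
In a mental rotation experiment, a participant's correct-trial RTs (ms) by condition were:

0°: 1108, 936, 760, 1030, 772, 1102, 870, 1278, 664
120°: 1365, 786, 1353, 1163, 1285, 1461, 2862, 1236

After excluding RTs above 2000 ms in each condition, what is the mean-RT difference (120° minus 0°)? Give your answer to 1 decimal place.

120°: exclude 2862
M(0°) = 8520/9 = 946.667
M(120°) = 8649/7 = 1235.571
Difference = 1235.571 − 946.667 = 288.905 ms

288.9 ms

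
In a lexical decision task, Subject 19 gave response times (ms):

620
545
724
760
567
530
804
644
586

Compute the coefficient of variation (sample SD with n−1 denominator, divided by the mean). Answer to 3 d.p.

n = 9, Σ = 5780, M = 642.2222
Σ(x−M)² = 78093.556; s = √(78093.556/8) = 98.8013
CV = 98.8013 / 642.2222 = 0.15384

0.154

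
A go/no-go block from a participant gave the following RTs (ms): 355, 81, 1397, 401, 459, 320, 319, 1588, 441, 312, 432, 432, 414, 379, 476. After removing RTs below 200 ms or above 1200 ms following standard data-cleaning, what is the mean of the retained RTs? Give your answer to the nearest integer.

Excluded: 81, 1397, 1588
Retained (n=12): Σ = 4740
Mean = 4740/12 = 395.0000

395 ms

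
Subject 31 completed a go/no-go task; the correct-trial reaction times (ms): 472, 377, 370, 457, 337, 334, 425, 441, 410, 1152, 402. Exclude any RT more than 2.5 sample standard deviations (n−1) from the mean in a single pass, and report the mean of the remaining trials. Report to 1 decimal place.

n = 11, ΣRT = 5177, M = 470.636
Σ(x−M)² = 531216.55; s = √(531216.55/10) = 230.481
Cutoffs: 470.636 ± 2.5·230.481 → [-105.6, 1046.8]
Outside: 1152 → excluded.
Retained (n=10): Σ = 4025, mean = 4025/10 = 402.500

402.5 ms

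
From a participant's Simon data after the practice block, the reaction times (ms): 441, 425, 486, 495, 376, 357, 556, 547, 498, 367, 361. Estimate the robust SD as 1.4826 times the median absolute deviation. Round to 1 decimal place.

Sorted: 357, 361, 367, 376, 425, 441, 486, 495, 498, 547, 556 → median = 441
|x − 441| sorted: 0, 16, 45, 54, 57, 65, 74, 80, 84, 106, 115 → MAD = 65
Robust SD ≈ 1.4826 × 65 = 96.369

96.4 ms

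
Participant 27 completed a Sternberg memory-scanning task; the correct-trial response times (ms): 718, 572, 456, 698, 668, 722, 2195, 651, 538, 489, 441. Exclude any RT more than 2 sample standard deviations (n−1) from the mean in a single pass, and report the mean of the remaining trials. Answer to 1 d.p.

n = 11, ΣRT = 8148, M = 740.727
Σ(x−M)² = 2434782.18; s = √(2434782.18/10) = 493.435
Cutoffs: 740.727 ± 2·493.435 → [-246.1, 1727.6]
Outside: 2195 → excluded.
Retained (n=10): Σ = 5953, mean = 5953/10 = 595.300

595.3 ms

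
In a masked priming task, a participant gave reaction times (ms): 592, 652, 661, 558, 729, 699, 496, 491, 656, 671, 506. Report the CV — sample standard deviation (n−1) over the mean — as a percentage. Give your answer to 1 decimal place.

n = 11, Σ = 6711, M = 610.0909
Σ(x−M)² = 73284.909; s = √(73284.909/10) = 85.6066
CV = 85.6066 / 610.0909 = 0.14032 = 14.032%

14.0%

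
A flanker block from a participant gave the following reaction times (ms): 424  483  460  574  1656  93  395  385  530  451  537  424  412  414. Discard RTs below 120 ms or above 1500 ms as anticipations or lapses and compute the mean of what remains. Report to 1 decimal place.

Excluded: 93, 1656
Retained (n=12): Σ = 5489
Mean = 5489/12 = 457.4167

457.4 ms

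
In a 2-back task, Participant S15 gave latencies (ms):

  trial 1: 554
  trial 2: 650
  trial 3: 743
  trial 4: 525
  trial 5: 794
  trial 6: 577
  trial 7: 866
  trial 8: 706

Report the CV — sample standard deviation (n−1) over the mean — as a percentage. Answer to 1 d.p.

n = 8, Σ = 5415, M = 676.8750
Σ(x−M)² = 103568.875; s = √(103568.875/7) = 121.6370
CV = 121.6370 / 676.8750 = 0.17970 = 17.970%

18.0%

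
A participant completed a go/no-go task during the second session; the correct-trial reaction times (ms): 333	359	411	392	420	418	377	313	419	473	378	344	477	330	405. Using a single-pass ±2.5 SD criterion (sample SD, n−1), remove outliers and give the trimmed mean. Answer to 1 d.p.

n = 15, ΣRT = 5849, M = 389.933
Σ(x−M)² = 33820.93; s = √(33820.93/14) = 49.151
Cutoffs: 389.933 ± 2.5·49.151 → [267.1, 512.8]
No RTs fall outside the cutoffs; all 15 retained. Mean = 5849/15 = 389.933

389.9 ms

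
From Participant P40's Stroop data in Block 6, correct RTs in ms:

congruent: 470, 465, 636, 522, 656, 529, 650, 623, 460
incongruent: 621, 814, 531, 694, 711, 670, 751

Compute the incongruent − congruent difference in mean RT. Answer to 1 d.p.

M(congruent) = 5011/9 = 556.778
M(incongruent) = 4792/7 = 684.571
Difference = 684.571 − 556.778 = 127.794 ms

127.8 ms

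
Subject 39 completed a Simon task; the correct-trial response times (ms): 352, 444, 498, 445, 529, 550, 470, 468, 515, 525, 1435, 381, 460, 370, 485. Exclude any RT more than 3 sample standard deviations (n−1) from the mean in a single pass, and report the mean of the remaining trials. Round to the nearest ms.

n = 15, ΣRT = 7927, M = 528.467
Σ(x−M)² = 929139.73; s = √(929139.73/14) = 257.618
Cutoffs: 528.467 ± 3·257.618 → [-244.4, 1301.3]
Outside: 1435 → excluded.
Retained (n=14): Σ = 6492, mean = 6492/14 = 463.714

464 ms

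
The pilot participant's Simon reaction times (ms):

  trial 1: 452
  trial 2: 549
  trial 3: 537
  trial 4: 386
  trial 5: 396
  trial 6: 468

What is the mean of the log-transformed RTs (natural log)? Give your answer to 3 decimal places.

6.132

ln(RT): 6.1137, 6.3081, 6.2860, 5.9558, 5.9814, 6.1485
Σ ln(RT) = 36.7935
Mean = 36.7935/6 = 6.13225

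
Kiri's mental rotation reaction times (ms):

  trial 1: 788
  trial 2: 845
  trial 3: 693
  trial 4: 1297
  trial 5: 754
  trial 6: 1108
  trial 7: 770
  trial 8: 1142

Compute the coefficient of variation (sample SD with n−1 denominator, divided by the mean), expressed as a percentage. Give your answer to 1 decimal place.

24.2%

n = 8, Σ = 7397, M = 924.6250
Σ(x−M)² = 351219.875; s = √(351219.875/7) = 223.9961
CV = 223.9961 / 924.6250 = 0.24226 = 24.226%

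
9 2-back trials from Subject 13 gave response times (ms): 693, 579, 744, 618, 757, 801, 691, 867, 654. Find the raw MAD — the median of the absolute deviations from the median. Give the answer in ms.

Sorted: 579, 618, 654, 691, 693, 744, 757, 801, 867 → median = 693
|x − 693|: 0, 114, 51, 75, 64, 108, 2, 174, 39
Sorted deviations: 0, 2, 39, 51, 64, 75, 108, 114, 174 → MAD = 64

64 ms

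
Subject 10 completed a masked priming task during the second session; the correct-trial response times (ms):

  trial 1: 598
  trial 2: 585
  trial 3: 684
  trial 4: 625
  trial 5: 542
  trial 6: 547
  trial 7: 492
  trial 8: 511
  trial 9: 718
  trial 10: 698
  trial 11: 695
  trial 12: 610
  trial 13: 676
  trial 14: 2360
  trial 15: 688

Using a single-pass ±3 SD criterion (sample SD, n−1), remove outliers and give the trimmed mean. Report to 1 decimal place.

n = 15, ΣRT = 11029, M = 735.267
Σ(x−M)² = 2902984.93; s = √(2902984.93/14) = 455.364
Cutoffs: 735.267 ± 3·455.364 → [-630.8, 2101.4]
Outside: 2360 → excluded.
Retained (n=14): Σ = 8669, mean = 8669/14 = 619.214

619.2 ms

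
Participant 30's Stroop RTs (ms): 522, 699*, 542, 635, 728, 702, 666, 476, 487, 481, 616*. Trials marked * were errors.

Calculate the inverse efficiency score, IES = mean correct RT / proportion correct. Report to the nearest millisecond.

711 ms

Correct trials (n=9): 522, 542, 635, 728, 702, 666, 476, 487, 481
Mean correct RT = 5239/9 = 582.1111 ms
Proportion correct = 9/11
IES = 582.1111 / (9/11) = 711.469 ms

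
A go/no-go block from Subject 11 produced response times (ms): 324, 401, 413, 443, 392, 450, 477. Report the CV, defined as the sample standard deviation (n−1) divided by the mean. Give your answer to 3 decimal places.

n = 7, Σ = 2900, M = 414.2857
Σ(x−M)² = 14859.429; s = √(14859.429/6) = 49.7652
CV = 49.7652 / 414.2857 = 0.12012

0.120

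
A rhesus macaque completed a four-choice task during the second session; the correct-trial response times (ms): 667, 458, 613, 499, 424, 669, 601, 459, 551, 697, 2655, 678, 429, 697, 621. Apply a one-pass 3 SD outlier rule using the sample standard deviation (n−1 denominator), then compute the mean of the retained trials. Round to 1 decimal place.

n = 15, ΣRT = 10718, M = 714.533
Σ(x−M)² = 4173883.73; s = √(4173883.73/14) = 546.017
Cutoffs: 714.533 ± 3·546.017 → [-923.5, 2352.6]
Outside: 2655 → excluded.
Retained (n=14): Σ = 8063, mean = 8063/14 = 575.929

575.9 ms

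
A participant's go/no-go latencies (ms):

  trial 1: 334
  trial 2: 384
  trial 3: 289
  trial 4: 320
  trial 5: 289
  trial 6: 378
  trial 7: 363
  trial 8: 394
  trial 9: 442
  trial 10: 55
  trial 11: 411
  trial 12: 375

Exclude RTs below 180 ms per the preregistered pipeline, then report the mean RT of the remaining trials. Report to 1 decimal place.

361.7 ms

Excluded: 55
Retained (n=11): Σ = 3979
Mean = 3979/11 = 361.7273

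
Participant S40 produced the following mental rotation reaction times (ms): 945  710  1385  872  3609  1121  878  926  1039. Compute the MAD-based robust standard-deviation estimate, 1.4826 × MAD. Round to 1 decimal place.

139.4 ms

Sorted: 710, 872, 878, 926, 945, 1039, 1121, 1385, 3609 → median = 945
|x − 945| sorted: 0, 19, 67, 73, 94, 176, 235, 440, 2664 → MAD = 94
Robust SD ≈ 1.4826 × 94 = 139.364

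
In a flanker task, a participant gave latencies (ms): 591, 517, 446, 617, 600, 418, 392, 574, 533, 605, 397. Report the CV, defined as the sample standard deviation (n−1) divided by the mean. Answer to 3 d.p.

0.171

n = 11, Σ = 5690, M = 517.2727
Σ(x−M)² = 78480.182; s = √(78480.182/10) = 88.5890
CV = 88.5890 / 517.2727 = 0.17126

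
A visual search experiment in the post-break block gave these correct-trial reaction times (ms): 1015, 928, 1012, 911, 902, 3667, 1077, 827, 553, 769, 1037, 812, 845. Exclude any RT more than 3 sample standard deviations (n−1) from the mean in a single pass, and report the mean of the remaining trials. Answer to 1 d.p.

890.7 ms

n = 13, ΣRT = 14355, M = 1104.231
Σ(x−M)² = 7344500.31; s = √(7344500.31/12) = 782.331
Cutoffs: 1104.231 ± 3·782.331 → [-1242.8, 3451.2]
Outside: 3667 → excluded.
Retained (n=12): Σ = 10688, mean = 10688/12 = 890.667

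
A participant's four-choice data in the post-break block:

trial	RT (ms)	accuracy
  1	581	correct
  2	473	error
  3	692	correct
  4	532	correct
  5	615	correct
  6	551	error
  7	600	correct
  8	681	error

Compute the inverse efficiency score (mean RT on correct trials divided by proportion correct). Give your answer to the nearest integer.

966 ms

Correct trials (n=5): 581, 692, 532, 615, 600
Mean correct RT = 3020/5 = 604.0000 ms
Proportion correct = 5/8
IES = 604.0000 / (5/8) = 966.400 ms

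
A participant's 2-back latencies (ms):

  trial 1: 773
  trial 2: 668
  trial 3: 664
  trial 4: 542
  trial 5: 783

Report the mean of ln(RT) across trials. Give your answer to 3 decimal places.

ln(RT): 6.6503, 6.5043, 6.4983, 6.2953, 6.6631
Σ ln(RT) = 32.6112
Mean = 32.6112/5 = 6.52225

6.522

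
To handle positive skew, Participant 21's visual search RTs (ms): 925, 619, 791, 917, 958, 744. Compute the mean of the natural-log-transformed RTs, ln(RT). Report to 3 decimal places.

6.705

ln(RT): 6.8298, 6.4281, 6.6733, 6.8211, 6.8648, 6.6120
Σ ln(RT) = 40.2292
Mean = 40.2292/6 = 6.70487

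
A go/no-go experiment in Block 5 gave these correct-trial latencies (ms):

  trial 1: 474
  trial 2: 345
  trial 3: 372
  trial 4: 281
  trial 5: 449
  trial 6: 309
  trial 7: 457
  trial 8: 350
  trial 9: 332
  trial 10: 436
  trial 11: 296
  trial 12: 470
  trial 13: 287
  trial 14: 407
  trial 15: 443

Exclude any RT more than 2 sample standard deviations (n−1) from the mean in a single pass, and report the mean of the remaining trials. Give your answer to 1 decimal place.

380.5 ms

n = 15, ΣRT = 5708, M = 380.533
Σ(x−M)² = 70495.73; s = √(70495.73/14) = 70.961
Cutoffs: 380.533 ± 2·70.961 → [238.6, 522.5]
No RTs fall outside the cutoffs; all 15 retained. Mean = 5708/15 = 380.533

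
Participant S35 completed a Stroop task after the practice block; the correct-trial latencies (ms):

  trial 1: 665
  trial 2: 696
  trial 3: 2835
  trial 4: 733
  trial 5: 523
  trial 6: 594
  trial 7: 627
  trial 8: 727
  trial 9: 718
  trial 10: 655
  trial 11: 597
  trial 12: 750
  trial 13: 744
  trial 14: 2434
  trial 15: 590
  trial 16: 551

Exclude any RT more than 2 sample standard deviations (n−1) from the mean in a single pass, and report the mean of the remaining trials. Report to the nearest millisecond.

655 ms

n = 16, ΣRT = 14439, M = 902.438
Σ(x−M)² = 7011933.94; s = √(7011933.94/15) = 683.712
Cutoffs: 902.438 ± 2·683.712 → [-465.0, 2269.9]
Outside: 2434, 2835 → excluded.
Retained (n=14): Σ = 9170, mean = 9170/14 = 655.000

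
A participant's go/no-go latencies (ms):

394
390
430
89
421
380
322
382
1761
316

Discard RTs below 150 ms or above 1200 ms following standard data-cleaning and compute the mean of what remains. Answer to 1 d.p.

Excluded: 89, 1761
Retained (n=8): Σ = 3035
Mean = 3035/8 = 379.3750

379.4 ms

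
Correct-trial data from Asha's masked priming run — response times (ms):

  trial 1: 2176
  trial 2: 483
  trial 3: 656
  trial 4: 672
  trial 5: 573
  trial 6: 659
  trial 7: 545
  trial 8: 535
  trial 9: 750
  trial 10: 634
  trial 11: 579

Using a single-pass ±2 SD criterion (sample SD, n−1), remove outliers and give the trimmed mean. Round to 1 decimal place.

n = 11, ΣRT = 8262, M = 751.091
Σ(x−M)² = 2290228.91; s = √(2290228.91/10) = 478.563
Cutoffs: 751.091 ± 2·478.563 → [-206.0, 1708.2]
Outside: 2176 → excluded.
Retained (n=10): Σ = 6086, mean = 6086/10 = 608.600

608.6 ms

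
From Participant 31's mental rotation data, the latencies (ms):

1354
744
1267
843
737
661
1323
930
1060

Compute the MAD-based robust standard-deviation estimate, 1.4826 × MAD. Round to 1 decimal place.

286.1 ms

Sorted: 661, 737, 744, 843, 930, 1060, 1267, 1323, 1354 → median = 930
|x − 930| sorted: 0, 87, 130, 186, 193, 269, 337, 393, 424 → MAD = 193
Robust SD ≈ 1.4826 × 193 = 286.142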